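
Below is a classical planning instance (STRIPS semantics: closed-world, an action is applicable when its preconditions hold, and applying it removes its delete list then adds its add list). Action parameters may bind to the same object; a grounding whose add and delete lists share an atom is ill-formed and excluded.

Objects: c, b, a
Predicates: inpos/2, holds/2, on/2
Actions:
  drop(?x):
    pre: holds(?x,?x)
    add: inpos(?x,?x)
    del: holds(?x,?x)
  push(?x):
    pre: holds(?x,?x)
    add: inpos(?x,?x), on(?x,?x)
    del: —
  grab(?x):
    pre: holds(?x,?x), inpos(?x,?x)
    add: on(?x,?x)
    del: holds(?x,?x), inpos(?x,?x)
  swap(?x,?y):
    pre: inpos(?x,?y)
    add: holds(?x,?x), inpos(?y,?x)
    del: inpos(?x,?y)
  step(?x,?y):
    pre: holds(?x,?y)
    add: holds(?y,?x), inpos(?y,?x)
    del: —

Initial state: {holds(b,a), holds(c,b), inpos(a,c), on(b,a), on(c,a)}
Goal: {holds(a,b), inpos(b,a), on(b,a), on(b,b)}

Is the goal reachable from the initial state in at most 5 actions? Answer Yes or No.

Yes

1. step(c,b)  →  {holds(b,a), holds(b,c), holds(c,b), inpos(a,c), inpos(b,c), on(b,a), on(c,a)}
2. swap(b,c)  →  {holds(b,a), holds(b,b), holds(b,c), holds(c,b), inpos(a,c), inpos(c,b), on(b,a), on(c,a)}
3. push(b)  →  {holds(b,a), holds(b,b), holds(b,c), holds(c,b), inpos(a,c), inpos(b,b), inpos(c,b), on(b,a), on(b,b), on(c,a)}
4. step(b,a)  →  {holds(a,b), holds(b,a), holds(b,b), holds(b,c), holds(c,b), inpos(a,b), inpos(a,c), inpos(b,b), inpos(c,b), on(b,a), on(b,b), on(c,a)}
5. swap(a,b)  →  {holds(a,a), holds(a,b), holds(b,a), holds(b,b), holds(b,c), holds(c,b), inpos(a,c), inpos(b,a), inpos(b,b), inpos(c,b), on(b,a), on(b,b), on(c,a)}
optimal plan length = 5; 5 ≤ 5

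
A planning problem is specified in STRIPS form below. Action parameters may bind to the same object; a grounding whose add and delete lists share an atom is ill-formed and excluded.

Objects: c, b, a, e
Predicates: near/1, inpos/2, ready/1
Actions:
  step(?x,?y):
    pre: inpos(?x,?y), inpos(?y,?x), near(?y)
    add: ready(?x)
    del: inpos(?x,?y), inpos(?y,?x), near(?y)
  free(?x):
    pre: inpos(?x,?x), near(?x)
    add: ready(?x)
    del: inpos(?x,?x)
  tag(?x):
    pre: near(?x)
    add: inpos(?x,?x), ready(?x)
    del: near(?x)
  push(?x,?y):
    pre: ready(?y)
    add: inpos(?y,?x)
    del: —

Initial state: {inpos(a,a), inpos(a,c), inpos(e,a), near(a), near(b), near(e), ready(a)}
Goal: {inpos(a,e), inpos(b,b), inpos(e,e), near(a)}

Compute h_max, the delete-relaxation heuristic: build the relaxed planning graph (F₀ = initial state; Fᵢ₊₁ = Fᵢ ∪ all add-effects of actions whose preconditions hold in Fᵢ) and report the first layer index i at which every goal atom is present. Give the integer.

F0 = init (7 atoms)
F1 = F0 ∪ {inpos(a,b), inpos(a,e), inpos(b,b), inpos(e,e), ready(b), ready(e)}  (13 atoms)
goal ⊆ F1  ⇒  h_max = 1

1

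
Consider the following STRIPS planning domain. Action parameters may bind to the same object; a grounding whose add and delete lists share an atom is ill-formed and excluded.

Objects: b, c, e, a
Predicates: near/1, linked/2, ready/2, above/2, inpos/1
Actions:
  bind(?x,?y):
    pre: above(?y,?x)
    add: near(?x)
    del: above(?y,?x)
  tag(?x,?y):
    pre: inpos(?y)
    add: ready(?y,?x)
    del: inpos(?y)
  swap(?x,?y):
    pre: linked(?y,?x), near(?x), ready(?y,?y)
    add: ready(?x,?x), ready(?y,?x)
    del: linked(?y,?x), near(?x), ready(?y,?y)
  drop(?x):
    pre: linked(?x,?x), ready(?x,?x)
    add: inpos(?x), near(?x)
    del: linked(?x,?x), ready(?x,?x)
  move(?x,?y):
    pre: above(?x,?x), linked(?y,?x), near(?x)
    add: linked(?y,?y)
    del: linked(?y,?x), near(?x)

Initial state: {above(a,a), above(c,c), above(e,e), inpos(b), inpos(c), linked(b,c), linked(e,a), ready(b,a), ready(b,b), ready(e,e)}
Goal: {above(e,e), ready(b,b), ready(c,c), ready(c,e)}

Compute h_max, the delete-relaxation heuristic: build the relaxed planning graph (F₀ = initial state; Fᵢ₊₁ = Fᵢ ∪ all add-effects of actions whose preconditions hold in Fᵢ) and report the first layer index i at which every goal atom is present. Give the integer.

F0 = init (10 atoms)
F1 = F0 ∪ {near(a), near(c), near(e), ready(b,c), ready(b,e), ready(c,a), ready(c,b), ready(c,c), ready(c,e)}  (19 atoms)
goal ⊆ F1  ⇒  h_max = 1

1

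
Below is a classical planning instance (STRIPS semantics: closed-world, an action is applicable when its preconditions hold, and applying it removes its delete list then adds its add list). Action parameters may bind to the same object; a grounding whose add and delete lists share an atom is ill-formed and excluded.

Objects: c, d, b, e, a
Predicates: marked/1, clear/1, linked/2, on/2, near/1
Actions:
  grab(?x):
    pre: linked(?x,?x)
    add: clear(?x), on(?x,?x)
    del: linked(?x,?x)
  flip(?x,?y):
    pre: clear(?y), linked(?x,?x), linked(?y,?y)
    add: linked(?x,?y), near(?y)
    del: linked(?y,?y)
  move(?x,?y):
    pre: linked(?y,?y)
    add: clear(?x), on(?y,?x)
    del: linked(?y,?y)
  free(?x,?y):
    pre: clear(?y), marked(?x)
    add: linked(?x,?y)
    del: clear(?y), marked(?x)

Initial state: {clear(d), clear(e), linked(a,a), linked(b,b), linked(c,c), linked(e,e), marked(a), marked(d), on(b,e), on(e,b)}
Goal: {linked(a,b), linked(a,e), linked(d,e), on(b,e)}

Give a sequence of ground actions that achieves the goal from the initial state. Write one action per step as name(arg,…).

grab(b); flip(a,e); free(d,e); free(a,b)

1. grab(b)  →  {clear(b), clear(d), clear(e), linked(a,a), linked(c,c), linked(e,e), marked(a), marked(d), on(b,b), on(b,e), on(e,b)}
2. flip(a,e)  →  {clear(b), clear(d), clear(e), linked(a,a), linked(a,e), linked(c,c), marked(a), marked(d), near(e), on(b,b), on(b,e), on(e,b)}
3. free(d,e)  →  {clear(b), clear(d), linked(a,a), linked(a,e), linked(c,c), linked(d,e), marked(a), near(e), on(b,b), on(b,e), on(e,b)}
4. free(a,b)  →  {clear(d), linked(a,a), linked(a,b), linked(a,e), linked(c,c), linked(d,e), near(e), on(b,b), on(b,e), on(e,b)}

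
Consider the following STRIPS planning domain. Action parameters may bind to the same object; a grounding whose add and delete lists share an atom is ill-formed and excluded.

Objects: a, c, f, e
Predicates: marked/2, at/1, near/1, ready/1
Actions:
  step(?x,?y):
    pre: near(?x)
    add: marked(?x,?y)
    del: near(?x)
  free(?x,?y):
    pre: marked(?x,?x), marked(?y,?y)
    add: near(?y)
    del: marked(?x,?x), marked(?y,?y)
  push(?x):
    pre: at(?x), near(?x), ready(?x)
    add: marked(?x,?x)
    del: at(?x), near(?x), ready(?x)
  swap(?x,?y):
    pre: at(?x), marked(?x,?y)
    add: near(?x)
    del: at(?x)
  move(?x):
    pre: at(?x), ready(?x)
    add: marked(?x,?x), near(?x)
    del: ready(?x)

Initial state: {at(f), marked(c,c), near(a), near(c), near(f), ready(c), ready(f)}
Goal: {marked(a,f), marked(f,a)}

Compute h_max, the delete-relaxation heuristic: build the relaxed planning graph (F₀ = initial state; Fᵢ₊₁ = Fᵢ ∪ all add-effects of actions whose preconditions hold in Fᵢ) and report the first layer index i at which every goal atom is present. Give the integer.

F0 = init (7 atoms)
F1 = F0 ∪ {marked(a,a), marked(a,c), marked(a,e), marked(a,f), marked(c,a), marked(c,e), marked(c,f), marked(f,a), marked(f,c), marked(f,e), marked(f,f)}  (18 atoms)
goal ⊆ F1  ⇒  h_max = 1

1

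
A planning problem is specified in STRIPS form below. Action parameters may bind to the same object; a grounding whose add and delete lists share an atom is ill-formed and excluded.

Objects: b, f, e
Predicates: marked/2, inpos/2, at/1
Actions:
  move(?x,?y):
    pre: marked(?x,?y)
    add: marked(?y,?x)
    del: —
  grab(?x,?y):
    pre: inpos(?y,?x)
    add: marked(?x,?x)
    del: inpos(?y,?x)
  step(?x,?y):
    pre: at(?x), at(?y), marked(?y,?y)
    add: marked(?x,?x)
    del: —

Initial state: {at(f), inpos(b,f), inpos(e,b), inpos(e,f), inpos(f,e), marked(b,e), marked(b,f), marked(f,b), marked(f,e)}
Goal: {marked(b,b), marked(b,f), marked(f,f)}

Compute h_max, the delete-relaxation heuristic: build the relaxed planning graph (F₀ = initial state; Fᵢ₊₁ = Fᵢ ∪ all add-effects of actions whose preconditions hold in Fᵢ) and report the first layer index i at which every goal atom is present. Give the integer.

1

F0 = init (9 atoms)
F1 = F0 ∪ {marked(b,b), marked(e,b), marked(e,e), marked(e,f), marked(f,f)}  (14 atoms)
goal ⊆ F1  ⇒  h_max = 1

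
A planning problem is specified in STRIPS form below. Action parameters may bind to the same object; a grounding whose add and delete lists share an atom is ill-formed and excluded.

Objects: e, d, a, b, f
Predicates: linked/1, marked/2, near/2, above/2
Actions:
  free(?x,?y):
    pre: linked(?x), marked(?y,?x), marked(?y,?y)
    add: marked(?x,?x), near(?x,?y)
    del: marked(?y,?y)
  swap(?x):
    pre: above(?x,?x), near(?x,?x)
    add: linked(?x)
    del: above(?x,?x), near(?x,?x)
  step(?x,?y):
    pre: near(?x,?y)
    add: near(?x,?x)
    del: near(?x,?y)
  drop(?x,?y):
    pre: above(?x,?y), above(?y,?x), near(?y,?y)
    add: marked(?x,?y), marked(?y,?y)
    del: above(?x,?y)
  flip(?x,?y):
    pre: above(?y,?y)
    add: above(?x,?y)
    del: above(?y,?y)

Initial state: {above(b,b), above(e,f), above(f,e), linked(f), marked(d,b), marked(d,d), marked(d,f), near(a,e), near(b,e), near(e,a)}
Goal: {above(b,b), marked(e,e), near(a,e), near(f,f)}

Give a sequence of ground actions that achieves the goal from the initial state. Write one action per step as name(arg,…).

free(f,d); step(e,a); step(f,d); drop(f,e)

1. free(f,d)  →  {above(b,b), above(e,f), above(f,e), linked(f), marked(d,b), marked(d,f), marked(f,f), near(a,e), near(b,e), near(e,a), near(f,d)}
2. step(e,a)  →  {above(b,b), above(e,f), above(f,e), linked(f), marked(d,b), marked(d,f), marked(f,f), near(a,e), near(b,e), near(e,e), near(f,d)}
3. step(f,d)  →  {above(b,b), above(e,f), above(f,e), linked(f), marked(d,b), marked(d,f), marked(f,f), near(a,e), near(b,e), near(e,e), near(f,f)}
4. drop(f,e)  →  {above(b,b), above(e,f), linked(f), marked(d,b), marked(d,f), marked(e,e), marked(f,e), marked(f,f), near(a,e), near(b,e), near(e,e), near(f,f)}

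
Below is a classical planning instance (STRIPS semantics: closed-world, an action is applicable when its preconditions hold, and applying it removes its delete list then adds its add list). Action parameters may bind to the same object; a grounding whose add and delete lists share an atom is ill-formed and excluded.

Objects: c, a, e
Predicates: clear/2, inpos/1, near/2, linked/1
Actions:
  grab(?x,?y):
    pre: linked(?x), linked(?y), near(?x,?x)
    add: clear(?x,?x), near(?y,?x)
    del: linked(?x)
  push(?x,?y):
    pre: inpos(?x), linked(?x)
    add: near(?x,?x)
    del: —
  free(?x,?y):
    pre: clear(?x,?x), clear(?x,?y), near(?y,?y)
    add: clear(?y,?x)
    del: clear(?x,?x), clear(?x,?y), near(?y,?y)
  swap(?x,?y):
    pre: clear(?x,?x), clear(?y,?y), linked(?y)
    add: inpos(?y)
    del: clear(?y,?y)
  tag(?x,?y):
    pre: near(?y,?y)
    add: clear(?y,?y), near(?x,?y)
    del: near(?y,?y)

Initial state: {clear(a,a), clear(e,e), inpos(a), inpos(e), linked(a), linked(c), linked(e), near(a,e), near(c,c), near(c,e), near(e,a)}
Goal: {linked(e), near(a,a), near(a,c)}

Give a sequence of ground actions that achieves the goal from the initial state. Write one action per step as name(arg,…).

1. grab(c,a)  →  {clear(a,a), clear(c,c), clear(e,e), inpos(a), inpos(e), linked(a), linked(e), near(a,c), near(a,e), near(c,c), near(c,e), near(e,a)}
2. push(a,c)  →  {clear(a,a), clear(c,c), clear(e,e), inpos(a), inpos(e), linked(a), linked(e), near(a,a), near(a,c), near(a,e), near(c,c), near(c,e), near(e,a)}

grab(c,a); push(a,c)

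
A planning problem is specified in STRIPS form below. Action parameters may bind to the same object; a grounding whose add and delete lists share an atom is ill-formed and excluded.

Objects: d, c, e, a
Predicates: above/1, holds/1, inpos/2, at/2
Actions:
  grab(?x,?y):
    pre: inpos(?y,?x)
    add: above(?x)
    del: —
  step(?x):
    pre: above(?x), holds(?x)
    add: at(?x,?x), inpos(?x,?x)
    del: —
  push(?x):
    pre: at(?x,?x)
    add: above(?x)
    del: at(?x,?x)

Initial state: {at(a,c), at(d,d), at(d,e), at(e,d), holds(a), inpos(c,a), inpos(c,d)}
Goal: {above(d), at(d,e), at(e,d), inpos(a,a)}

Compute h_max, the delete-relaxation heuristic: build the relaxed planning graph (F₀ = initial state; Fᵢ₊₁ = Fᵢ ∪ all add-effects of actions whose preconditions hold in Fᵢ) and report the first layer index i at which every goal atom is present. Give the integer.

2

F0 = init (7 atoms)
F1 = F0 ∪ {above(a), above(d)}  (9 atoms)
F2 = F1 ∪ {at(a,a), inpos(a,a)}  (11 atoms)
goal ⊆ F2  ⇒  h_max = 2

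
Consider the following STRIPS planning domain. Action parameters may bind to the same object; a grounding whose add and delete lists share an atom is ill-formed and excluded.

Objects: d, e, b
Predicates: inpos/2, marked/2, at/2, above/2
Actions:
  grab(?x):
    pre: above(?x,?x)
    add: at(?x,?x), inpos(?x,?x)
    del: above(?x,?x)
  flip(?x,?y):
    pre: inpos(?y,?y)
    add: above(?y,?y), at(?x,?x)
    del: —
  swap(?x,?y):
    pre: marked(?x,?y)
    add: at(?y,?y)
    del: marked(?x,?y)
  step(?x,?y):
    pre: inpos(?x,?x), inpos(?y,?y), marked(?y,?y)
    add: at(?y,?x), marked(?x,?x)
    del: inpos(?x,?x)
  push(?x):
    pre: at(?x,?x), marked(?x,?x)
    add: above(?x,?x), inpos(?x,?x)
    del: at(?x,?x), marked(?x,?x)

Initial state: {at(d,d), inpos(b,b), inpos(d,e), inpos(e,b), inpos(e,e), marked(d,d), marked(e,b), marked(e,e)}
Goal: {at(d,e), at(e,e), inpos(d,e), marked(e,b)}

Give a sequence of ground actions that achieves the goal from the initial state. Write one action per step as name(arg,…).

1. flip(e,e)  →  {above(e,e), at(d,d), at(e,e), inpos(b,b), inpos(d,e), inpos(e,b), inpos(e,e), marked(d,d), marked(e,b), marked(e,e)}
2. push(d)  →  {above(d,d), above(e,e), at(e,e), inpos(b,b), inpos(d,d), inpos(d,e), inpos(e,b), inpos(e,e), marked(e,b), marked(e,e)}
3. step(d,e)  →  {above(d,d), above(e,e), at(e,d), at(e,e), inpos(b,b), inpos(d,e), inpos(e,b), inpos(e,e), marked(d,d), marked(e,b), marked(e,e)}
4. grab(d)  →  {above(e,e), at(d,d), at(e,d), at(e,e), inpos(b,b), inpos(d,d), inpos(d,e), inpos(e,b), inpos(e,e), marked(d,d), marked(e,b), marked(e,e)}
5. step(e,d)  →  {above(e,e), at(d,d), at(d,e), at(e,d), at(e,e), inpos(b,b), inpos(d,d), inpos(d,e), inpos(e,b), marked(d,d), marked(e,b), marked(e,e)}

flip(e,e); push(d); step(d,e); grab(d); step(e,d)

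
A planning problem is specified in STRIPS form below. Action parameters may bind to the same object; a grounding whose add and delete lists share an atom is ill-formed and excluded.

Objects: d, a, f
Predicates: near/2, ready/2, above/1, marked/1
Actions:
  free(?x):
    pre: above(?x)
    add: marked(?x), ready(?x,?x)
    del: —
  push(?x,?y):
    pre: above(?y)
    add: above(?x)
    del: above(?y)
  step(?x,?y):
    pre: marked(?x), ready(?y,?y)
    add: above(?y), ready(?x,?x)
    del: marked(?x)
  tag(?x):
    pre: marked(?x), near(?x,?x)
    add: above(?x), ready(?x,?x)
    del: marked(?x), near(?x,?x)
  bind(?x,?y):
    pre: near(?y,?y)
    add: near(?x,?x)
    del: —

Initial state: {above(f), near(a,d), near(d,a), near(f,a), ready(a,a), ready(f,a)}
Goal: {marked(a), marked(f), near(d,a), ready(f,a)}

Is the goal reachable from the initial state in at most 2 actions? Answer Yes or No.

No

1. free(f)  →  {above(f), marked(f), near(a,d), near(d,a), near(f,a), ready(a,a), ready(f,a), ready(f,f)}
2. push(a,f)  →  {above(a), marked(f), near(a,d), near(d,a), near(f,a), ready(a,a), ready(f,a), ready(f,f)}
3. free(a)  →  {above(a), marked(a), marked(f), near(a,d), near(d,a), near(f,a), ready(a,a), ready(f,a), ready(f,f)}
optimal plan length = 3; 3 > 2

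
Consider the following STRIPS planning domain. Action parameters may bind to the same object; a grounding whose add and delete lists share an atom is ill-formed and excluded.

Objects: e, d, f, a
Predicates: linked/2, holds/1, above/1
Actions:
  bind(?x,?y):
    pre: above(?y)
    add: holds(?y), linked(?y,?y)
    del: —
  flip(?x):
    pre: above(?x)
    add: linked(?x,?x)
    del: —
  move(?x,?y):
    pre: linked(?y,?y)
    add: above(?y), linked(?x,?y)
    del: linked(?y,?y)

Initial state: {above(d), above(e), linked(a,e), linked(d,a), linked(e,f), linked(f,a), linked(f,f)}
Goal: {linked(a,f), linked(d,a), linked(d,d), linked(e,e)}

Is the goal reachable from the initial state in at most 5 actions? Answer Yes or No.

1. bind(e,e)  →  {above(d), above(e), holds(e), linked(a,e), linked(d,a), linked(e,e), linked(e,f), linked(f,a), linked(f,f)}
2. bind(e,d)  →  {above(d), above(e), holds(d), holds(e), linked(a,e), linked(d,a), linked(d,d), linked(e,e), linked(e,f), linked(f,a), linked(f,f)}
3. move(a,f)  →  {above(d), above(e), above(f), holds(d), holds(e), linked(a,e), linked(a,f), linked(d,a), linked(d,d), linked(e,e), linked(e,f), linked(f,a)}
optimal plan length = 3; 3 ≤ 5

Yes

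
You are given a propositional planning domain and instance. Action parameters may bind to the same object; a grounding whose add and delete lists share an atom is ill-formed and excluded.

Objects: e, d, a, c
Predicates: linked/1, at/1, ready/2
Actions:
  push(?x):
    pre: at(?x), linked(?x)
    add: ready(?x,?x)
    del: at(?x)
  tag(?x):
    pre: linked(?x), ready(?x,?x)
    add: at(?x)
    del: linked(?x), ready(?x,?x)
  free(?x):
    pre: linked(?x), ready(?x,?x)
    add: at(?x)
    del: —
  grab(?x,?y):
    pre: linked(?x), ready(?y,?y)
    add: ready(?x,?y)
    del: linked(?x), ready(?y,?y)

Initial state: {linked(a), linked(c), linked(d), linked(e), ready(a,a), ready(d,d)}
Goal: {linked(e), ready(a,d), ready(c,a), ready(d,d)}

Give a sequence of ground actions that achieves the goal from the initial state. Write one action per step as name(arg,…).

1. free(d)  →  {at(d), linked(a), linked(c), linked(d), linked(e), ready(a,a), ready(d,d)}
2. grab(a,d)  →  {at(d), linked(c), linked(d), linked(e), ready(a,a), ready(a,d)}
3. push(d)  →  {linked(c), linked(d), linked(e), ready(a,a), ready(a,d), ready(d,d)}
4. grab(c,a)  →  {linked(d), linked(e), ready(a,d), ready(c,a), ready(d,d)}

free(d); grab(a,d); push(d); grab(c,a)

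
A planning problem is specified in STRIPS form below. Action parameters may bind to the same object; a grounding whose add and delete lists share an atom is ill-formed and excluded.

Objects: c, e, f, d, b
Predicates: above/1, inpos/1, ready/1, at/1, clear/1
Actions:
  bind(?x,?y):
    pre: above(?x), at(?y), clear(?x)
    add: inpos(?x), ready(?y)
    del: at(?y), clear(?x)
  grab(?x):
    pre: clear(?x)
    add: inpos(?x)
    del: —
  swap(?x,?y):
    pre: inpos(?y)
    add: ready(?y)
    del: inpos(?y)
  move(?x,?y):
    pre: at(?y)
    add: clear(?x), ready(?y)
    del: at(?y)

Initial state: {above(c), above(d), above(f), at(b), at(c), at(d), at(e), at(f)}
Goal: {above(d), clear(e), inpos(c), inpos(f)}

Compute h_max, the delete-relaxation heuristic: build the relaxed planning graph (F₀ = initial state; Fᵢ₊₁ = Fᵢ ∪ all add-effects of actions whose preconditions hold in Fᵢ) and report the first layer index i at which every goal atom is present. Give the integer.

F0 = init (8 atoms)
F1 = F0 ∪ {clear(b), clear(c), clear(d), clear(e), clear(f), ready(b), ready(c), ready(d), ready(e), ready(f)}  (18 atoms)
F2 = F1 ∪ {inpos(b), inpos(c), inpos(d), inpos(e), inpos(f)}  (23 atoms)
goal ⊆ F2  ⇒  h_max = 2

2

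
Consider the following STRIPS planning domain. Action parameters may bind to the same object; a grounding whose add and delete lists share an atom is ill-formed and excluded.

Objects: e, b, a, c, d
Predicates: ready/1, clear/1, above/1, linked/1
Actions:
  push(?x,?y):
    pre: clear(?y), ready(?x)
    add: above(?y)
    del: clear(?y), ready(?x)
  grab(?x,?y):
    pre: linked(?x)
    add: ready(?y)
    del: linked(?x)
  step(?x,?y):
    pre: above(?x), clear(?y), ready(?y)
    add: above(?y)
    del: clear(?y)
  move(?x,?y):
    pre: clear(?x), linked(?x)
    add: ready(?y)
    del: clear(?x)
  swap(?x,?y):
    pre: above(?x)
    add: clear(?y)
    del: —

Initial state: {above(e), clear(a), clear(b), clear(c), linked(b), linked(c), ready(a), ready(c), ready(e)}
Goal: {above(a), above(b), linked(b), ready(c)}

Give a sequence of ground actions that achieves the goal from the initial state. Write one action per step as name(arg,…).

1. push(e,b)  →  {above(b), above(e), clear(a), clear(c), linked(b), linked(c), ready(a), ready(c)}
2. push(a,a)  →  {above(a), above(b), above(e), clear(c), linked(b), linked(c), ready(c)}

push(e,b); push(a,a)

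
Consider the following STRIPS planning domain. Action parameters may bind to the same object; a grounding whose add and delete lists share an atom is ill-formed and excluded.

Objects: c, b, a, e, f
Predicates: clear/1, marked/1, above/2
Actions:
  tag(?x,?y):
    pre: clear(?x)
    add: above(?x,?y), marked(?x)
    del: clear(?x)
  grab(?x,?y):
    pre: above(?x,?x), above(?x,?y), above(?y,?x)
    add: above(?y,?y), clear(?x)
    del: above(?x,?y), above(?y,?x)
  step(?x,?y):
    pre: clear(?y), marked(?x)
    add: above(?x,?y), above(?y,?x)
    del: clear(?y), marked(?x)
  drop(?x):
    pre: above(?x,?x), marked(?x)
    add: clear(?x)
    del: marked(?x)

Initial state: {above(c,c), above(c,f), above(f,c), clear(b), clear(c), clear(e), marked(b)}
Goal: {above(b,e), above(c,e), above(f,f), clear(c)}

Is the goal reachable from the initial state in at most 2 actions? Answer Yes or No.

No

1. tag(c,e)  →  {above(c,c), above(c,e), above(c,f), above(f,c), clear(b), clear(e), marked(b), marked(c)}
2. tag(b,e)  →  {above(b,e), above(c,c), above(c,e), above(c,f), above(f,c), clear(e), marked(b), marked(c)}
3. grab(c,f)  →  {above(b,e), above(c,c), above(c,e), above(f,f), clear(c), clear(e), marked(b), marked(c)}
optimal plan length = 3; 3 > 2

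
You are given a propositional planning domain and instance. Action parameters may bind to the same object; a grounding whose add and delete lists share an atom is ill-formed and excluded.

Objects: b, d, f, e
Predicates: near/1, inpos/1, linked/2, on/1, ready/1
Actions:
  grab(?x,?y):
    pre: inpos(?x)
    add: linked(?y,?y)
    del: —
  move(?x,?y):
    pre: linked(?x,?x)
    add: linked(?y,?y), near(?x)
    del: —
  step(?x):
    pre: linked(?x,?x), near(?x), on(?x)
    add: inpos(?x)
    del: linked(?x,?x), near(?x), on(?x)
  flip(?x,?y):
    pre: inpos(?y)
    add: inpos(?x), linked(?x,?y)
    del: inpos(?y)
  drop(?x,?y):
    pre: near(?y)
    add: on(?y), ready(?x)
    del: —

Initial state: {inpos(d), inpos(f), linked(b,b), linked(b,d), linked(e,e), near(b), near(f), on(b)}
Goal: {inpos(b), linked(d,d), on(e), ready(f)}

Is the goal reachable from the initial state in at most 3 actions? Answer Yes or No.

Yes

1. move(e,d)  →  {inpos(d), inpos(f), linked(b,b), linked(b,d), linked(d,d), linked(e,e), near(b), near(e), near(f), on(b)}
2. step(b)  →  {inpos(b), inpos(d), inpos(f), linked(b,d), linked(d,d), linked(e,e), near(e), near(f)}
3. drop(f,e)  →  {inpos(b), inpos(d), inpos(f), linked(b,d), linked(d,d), linked(e,e), near(e), near(f), on(e), ready(f)}
optimal plan length = 3; 3 ≤ 3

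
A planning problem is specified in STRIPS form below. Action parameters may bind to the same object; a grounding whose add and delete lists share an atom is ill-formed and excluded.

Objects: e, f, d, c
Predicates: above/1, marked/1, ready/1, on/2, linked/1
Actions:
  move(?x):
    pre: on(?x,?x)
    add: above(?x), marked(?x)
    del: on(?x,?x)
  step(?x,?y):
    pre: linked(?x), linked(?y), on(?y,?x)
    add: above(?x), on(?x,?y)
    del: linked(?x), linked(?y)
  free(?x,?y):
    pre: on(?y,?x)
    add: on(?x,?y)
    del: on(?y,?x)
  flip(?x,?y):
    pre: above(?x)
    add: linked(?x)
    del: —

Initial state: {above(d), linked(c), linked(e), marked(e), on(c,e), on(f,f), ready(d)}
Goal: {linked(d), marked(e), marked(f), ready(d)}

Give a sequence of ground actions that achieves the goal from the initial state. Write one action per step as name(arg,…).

move(f); flip(d,e)

1. move(f)  →  {above(d), above(f), linked(c), linked(e), marked(e), marked(f), on(c,e), ready(d)}
2. flip(d,e)  →  {above(d), above(f), linked(c), linked(d), linked(e), marked(e), marked(f), on(c,e), ready(d)}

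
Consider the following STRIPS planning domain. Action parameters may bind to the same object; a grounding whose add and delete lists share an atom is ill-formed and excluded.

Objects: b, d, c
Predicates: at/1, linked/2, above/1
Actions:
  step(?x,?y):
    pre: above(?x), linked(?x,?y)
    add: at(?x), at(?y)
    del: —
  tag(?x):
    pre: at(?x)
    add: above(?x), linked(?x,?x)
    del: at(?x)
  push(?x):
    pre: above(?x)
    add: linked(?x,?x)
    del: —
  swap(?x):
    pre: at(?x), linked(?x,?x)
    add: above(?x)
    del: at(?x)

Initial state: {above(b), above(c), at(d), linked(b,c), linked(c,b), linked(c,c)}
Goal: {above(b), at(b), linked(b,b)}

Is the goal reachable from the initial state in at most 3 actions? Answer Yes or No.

1. step(b,c)  →  {above(b), above(c), at(b), at(c), at(d), linked(b,c), linked(c,b), linked(c,c)}
2. push(b)  →  {above(b), above(c), at(b), at(c), at(d), linked(b,b), linked(b,c), linked(c,b), linked(c,c)}
optimal plan length = 2; 2 ≤ 3

Yes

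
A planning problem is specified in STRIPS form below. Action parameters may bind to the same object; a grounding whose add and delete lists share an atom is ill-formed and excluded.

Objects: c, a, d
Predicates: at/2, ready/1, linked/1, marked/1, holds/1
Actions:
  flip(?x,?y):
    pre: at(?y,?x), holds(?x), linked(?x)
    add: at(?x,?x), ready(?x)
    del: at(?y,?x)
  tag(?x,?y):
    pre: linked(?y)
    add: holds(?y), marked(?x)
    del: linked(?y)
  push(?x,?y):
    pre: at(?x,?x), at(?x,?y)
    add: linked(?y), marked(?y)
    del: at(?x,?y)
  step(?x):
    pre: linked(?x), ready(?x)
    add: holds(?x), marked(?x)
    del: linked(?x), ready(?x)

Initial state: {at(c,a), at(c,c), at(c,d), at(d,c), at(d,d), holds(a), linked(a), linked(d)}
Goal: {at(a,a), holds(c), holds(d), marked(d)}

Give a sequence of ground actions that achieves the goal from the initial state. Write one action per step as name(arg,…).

1. flip(a,c)  →  {at(a,a), at(c,c), at(c,d), at(d,c), at(d,d), holds(a), linked(a), linked(d), ready(a)}
2. tag(c,d)  →  {at(a,a), at(c,c), at(c,d), at(d,c), at(d,d), holds(a), holds(d), linked(a), marked(c), ready(a)}
3. push(c,c)  →  {at(a,a), at(c,d), at(d,c), at(d,d), holds(a), holds(d), linked(a), linked(c), marked(c), ready(a)}
4. tag(d,c)  →  {at(a,a), at(c,d), at(d,c), at(d,d), holds(a), holds(c), holds(d), linked(a), marked(c), marked(d), ready(a)}

flip(a,c); tag(c,d); push(c,c); tag(d,c)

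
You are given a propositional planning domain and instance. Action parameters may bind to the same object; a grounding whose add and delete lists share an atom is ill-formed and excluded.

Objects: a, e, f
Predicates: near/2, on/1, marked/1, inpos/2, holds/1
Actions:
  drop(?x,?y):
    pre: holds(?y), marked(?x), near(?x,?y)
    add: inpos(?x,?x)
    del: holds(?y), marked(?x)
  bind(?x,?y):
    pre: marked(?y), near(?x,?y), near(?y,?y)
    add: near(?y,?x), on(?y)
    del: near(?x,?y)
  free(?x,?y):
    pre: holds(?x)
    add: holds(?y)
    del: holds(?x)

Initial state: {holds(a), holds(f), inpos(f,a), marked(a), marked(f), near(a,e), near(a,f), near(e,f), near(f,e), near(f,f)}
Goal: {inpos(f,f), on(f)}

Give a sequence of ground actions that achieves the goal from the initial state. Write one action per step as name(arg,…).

1. bind(a,f)  →  {holds(a), holds(f), inpos(f,a), marked(a), marked(f), near(a,e), near(e,f), near(f,a), near(f,e), near(f,f), on(f)}
2. drop(f,a)  →  {holds(f), inpos(f,a), inpos(f,f), marked(a), near(a,e), near(e,f), near(f,a), near(f,e), near(f,f), on(f)}

bind(a,f); drop(f,a)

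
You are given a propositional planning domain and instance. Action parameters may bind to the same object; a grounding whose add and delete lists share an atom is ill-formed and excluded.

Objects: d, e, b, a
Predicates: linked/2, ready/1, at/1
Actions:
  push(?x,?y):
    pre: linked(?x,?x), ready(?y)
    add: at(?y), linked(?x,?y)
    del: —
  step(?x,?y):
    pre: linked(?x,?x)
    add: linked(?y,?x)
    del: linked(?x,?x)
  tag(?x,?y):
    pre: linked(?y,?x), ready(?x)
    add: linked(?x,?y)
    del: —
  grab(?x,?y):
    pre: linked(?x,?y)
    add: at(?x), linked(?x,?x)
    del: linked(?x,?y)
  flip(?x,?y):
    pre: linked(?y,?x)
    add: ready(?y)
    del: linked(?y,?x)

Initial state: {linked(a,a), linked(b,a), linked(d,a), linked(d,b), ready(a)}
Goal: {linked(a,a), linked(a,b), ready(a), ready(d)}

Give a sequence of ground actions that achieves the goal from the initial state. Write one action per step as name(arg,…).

tag(a,b); flip(b,d)

1. tag(a,b)  →  {linked(a,a), linked(a,b), linked(b,a), linked(d,a), linked(d,b), ready(a)}
2. flip(b,d)  →  {linked(a,a), linked(a,b), linked(b,a), linked(d,a), ready(a), ready(d)}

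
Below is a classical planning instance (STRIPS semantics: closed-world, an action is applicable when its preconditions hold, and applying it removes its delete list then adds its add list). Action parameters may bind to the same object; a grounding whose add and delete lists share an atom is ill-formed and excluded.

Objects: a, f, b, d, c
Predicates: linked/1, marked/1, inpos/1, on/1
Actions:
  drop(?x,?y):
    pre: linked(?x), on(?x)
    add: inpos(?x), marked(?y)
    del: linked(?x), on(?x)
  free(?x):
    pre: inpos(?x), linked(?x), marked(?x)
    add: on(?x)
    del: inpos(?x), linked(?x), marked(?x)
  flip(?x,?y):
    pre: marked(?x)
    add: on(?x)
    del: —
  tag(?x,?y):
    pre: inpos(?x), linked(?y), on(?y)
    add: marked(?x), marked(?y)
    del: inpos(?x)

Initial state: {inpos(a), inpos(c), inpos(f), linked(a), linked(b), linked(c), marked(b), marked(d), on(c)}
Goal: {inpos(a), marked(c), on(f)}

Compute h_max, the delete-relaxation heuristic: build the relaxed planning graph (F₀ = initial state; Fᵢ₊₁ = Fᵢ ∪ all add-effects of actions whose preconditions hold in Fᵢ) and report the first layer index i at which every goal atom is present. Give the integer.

2

F0 = init (9 atoms)
F1 = F0 ∪ {marked(a), marked(c), marked(f), on(b), on(d)}  (14 atoms)
F2 = F1 ∪ {inpos(b), on(a), on(f)}  (17 atoms)
goal ⊆ F2  ⇒  h_max = 2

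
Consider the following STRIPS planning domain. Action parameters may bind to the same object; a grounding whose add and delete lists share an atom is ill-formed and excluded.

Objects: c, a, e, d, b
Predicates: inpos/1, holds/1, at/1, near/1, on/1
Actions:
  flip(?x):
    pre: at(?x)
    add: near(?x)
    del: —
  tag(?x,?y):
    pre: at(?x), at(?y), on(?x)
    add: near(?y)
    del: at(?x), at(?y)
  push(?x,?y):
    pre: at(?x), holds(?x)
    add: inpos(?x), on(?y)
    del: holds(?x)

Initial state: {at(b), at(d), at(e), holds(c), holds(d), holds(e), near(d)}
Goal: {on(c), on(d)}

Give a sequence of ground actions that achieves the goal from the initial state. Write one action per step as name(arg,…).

push(e,c); push(d,d)

1. push(e,c)  →  {at(b), at(d), at(e), holds(c), holds(d), inpos(e), near(d), on(c)}
2. push(d,d)  →  {at(b), at(d), at(e), holds(c), inpos(d), inpos(e), near(d), on(c), on(d)}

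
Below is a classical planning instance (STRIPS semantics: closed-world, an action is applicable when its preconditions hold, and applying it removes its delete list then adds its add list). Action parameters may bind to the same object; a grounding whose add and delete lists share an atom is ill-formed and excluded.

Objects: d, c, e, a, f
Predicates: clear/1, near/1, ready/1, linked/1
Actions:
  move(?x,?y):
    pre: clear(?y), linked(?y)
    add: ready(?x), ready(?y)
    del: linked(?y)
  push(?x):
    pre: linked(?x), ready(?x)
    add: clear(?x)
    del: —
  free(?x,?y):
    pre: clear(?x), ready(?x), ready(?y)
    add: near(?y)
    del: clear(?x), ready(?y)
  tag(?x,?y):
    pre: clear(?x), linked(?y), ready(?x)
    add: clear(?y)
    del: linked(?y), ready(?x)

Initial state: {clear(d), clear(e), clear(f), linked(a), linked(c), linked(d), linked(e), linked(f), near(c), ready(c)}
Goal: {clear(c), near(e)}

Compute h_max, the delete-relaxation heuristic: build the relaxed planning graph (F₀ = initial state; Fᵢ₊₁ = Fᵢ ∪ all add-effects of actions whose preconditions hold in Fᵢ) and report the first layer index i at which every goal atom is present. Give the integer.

2

F0 = init (10 atoms)
F1 = F0 ∪ {clear(c), ready(a), ready(d), ready(e), ready(f)}  (15 atoms)
F2 = F1 ∪ {clear(a), near(a), near(d), near(e), near(f)}  (20 atoms)
goal ⊆ F2  ⇒  h_max = 2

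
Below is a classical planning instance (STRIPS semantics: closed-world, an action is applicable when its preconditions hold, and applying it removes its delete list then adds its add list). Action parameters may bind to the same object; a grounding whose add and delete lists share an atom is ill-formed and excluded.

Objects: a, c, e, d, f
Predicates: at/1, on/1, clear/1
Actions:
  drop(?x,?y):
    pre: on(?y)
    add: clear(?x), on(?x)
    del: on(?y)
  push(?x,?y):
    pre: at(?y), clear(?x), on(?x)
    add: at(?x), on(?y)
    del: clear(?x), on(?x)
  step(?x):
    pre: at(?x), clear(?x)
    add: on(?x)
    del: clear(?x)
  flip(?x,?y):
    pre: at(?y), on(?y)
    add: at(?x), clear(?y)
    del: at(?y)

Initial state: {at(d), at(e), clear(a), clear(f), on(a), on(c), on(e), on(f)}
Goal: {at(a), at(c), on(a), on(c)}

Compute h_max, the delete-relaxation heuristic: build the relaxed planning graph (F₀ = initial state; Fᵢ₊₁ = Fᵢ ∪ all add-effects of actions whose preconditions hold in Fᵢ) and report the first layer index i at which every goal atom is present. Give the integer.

1

F0 = init (8 atoms)
F1 = F0 ∪ {at(a), at(c), at(f), clear(c), clear(d), clear(e), on(d)}  (15 atoms)
goal ⊆ F1  ⇒  h_max = 1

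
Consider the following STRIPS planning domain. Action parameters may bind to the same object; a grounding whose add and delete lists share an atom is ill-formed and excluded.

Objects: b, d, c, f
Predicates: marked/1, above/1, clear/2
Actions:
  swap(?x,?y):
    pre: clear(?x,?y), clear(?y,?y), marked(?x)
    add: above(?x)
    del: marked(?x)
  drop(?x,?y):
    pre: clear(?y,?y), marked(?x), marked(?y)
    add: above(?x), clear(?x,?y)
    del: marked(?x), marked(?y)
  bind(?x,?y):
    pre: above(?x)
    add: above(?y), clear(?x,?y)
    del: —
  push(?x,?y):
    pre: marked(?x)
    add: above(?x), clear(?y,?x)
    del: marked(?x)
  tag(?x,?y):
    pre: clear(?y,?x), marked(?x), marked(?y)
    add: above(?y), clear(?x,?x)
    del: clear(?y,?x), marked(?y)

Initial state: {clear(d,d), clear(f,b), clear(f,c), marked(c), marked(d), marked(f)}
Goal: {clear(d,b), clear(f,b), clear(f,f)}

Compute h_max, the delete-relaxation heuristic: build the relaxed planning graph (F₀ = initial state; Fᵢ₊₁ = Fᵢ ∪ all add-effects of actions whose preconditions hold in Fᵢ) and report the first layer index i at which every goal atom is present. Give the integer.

2

F0 = init (6 atoms)
F1 = F0 ∪ {above(c), above(d), above(f), clear(b,c), clear(b,d), clear(b,f), clear(c,c), clear(c,d), clear(c,f), clear(d,c), clear(d,f), clear(f,d), clear(f,f)}  (19 atoms)
F2 = F1 ∪ {above(b), clear(c,b), clear(d,b)}  (22 atoms)
goal ⊆ F2  ⇒  h_max = 2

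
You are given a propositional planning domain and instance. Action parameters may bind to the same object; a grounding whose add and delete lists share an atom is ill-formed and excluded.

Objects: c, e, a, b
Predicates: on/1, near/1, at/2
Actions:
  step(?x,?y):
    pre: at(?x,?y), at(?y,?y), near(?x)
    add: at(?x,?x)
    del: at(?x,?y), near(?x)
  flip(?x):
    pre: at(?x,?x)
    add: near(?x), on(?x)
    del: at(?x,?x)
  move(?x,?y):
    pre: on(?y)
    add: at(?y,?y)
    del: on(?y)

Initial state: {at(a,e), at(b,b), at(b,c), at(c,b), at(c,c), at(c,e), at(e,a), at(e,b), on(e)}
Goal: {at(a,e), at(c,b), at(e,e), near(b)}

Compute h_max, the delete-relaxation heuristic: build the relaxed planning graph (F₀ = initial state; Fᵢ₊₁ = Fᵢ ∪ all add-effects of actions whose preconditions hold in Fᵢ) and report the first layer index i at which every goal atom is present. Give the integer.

1

F0 = init (9 atoms)
F1 = F0 ∪ {at(e,e), near(b), near(c), on(b), on(c)}  (14 atoms)
goal ⊆ F1  ⇒  h_max = 1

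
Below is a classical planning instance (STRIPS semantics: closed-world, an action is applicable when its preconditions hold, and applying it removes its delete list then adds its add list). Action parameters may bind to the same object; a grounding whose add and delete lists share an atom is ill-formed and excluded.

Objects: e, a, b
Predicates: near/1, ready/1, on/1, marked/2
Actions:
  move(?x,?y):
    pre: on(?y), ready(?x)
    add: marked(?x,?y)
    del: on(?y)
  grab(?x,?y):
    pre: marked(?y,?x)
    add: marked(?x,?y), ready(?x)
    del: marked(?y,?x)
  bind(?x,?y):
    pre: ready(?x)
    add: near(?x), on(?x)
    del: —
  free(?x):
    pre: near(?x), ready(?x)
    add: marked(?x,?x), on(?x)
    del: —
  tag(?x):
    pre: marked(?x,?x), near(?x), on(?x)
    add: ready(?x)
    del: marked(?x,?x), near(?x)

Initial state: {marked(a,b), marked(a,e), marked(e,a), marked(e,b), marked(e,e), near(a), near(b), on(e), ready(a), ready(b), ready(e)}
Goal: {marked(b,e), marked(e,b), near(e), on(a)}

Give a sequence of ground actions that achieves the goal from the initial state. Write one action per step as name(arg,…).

1. move(b,e)  →  {marked(a,b), marked(a,e), marked(b,e), marked(e,a), marked(e,b), marked(e,e), near(a), near(b), ready(a), ready(b), ready(e)}
2. bind(e,e)  →  {marked(a,b), marked(a,e), marked(b,e), marked(e,a), marked(e,b), marked(e,e), near(a), near(b), near(e), on(e), ready(a), ready(b), ready(e)}
3. bind(a,e)  →  {marked(a,b), marked(a,e), marked(b,e), marked(e,a), marked(e,b), marked(e,e), near(a), near(b), near(e), on(a), on(e), ready(a), ready(b), ready(e)}

move(b,e); bind(e,e); bind(a,e)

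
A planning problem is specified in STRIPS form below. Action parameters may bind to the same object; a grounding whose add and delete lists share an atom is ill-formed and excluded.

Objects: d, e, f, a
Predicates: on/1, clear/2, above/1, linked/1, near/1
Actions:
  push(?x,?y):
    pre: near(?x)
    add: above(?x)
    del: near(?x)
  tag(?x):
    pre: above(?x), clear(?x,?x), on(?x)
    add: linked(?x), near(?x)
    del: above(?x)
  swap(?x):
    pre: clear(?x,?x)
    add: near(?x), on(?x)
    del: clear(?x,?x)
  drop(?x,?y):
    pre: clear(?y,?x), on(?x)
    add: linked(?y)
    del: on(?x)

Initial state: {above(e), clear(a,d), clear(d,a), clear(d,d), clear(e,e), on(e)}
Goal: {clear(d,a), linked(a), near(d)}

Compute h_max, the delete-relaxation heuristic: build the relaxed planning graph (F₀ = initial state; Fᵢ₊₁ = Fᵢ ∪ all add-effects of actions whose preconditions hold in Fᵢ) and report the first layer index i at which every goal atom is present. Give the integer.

2

F0 = init (6 atoms)
F1 = F0 ∪ {linked(e), near(d), near(e), on(d)}  (10 atoms)
F2 = F1 ∪ {above(d), linked(a), linked(d)}  (13 atoms)
goal ⊆ F2  ⇒  h_max = 2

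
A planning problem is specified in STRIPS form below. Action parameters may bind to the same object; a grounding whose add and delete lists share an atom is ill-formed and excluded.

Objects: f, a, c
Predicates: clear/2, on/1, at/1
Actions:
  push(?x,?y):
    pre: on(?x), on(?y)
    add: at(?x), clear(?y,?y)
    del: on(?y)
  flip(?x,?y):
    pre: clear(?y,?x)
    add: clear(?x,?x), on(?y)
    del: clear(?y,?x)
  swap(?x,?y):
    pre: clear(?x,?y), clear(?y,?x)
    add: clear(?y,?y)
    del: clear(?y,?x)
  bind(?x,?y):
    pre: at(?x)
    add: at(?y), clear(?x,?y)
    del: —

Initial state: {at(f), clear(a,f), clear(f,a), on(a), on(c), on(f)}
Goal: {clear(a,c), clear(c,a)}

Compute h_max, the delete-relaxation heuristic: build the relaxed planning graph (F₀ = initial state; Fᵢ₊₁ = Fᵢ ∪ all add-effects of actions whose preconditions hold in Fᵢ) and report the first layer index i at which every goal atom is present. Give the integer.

F0 = init (6 atoms)
F1 = F0 ∪ {at(a), at(c), clear(a,a), clear(c,c), clear(f,c), clear(f,f)}  (12 atoms)
F2 = F1 ∪ {clear(a,c), clear(c,a), clear(c,f)}  (15 atoms)
goal ⊆ F2  ⇒  h_max = 2

2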